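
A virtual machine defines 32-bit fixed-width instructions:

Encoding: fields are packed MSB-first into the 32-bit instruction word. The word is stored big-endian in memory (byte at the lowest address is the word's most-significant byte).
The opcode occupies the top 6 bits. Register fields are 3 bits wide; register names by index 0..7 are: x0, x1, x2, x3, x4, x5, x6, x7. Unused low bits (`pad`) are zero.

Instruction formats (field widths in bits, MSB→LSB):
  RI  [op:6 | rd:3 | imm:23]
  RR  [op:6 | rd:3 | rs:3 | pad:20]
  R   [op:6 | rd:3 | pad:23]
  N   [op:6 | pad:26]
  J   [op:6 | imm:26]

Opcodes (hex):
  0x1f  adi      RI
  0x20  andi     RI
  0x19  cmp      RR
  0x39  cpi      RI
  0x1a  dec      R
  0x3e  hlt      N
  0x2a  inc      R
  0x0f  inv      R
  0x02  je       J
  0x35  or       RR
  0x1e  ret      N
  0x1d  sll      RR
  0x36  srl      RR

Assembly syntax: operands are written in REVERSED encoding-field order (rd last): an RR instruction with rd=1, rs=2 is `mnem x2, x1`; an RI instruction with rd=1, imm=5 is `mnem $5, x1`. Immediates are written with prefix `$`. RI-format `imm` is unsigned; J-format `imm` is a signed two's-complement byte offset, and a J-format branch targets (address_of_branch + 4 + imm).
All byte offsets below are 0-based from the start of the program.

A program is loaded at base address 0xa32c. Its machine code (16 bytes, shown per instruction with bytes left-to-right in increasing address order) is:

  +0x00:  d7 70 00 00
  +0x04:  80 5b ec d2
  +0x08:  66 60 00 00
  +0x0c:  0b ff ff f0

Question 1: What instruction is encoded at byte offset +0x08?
cmp x6, x4

@+08  big-endian(66 60 00 00) = 0x66600000
  op=0x66600000>>26=0x19 ⇒ cmp (RR)
  rd@[25:23]=0x4 ⇒ x4
  rs@[22:20]=0x6 ⇒ x6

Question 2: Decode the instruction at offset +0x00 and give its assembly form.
or x7, x6

@+00  big-endian(d7 70 00 00) = 0xd7700000
  opcode bits[31:26]=0x35: or/RR
  rd@[25:23]=0x6 ⇒ x6
  rs@[22:20]=0x7 ⇒ x7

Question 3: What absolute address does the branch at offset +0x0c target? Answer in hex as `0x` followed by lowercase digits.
+0x0c: 0b ff ff f0 ⇒ word 0x0bfffff0 (big)
  top 6b → 0x2 → je [J]
  imm: (w>>0)&0x3ffffff=0x3fffff0 (s26→-16) → $-16
  target = base 0xa32c + off 0x0c + 4 + imm -16 = 0xa32c

0xa32c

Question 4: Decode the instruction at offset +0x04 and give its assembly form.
off 0x04: read 80 5b ec d2 as big → 0x805becd2
  op=0x805becd2>>26=0x20 ⇒ andi (RI)
  [25:23] rd=0 = x0
  [22:0] imm=6024402 = $6024402

andi $6024402, x0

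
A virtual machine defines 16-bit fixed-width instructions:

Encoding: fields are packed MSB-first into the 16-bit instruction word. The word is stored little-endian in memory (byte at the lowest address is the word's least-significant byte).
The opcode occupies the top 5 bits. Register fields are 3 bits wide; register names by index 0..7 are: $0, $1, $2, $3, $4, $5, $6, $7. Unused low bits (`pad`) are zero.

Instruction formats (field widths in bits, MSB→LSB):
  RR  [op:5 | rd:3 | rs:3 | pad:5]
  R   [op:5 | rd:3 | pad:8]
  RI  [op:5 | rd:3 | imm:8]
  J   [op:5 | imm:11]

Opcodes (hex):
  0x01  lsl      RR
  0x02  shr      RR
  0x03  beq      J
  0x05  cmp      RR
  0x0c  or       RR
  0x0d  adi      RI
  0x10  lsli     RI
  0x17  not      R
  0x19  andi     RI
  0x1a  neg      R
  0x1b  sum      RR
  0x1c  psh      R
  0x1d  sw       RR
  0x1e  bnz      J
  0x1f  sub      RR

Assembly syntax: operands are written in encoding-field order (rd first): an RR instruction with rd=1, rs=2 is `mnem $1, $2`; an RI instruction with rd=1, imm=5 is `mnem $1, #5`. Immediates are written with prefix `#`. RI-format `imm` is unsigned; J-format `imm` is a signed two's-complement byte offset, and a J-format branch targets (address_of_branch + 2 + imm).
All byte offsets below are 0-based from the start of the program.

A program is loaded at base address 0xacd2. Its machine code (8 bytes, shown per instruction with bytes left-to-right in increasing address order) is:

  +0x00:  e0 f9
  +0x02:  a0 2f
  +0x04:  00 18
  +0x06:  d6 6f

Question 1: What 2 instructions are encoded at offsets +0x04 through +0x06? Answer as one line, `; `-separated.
beq #0; adi $7, #214

off 0x04: read 00 18 as little → 0x1800
  top 5b → 0x3 → beq [J]
  imm@[10:0]=0x0 ⇒ #0
off 0x06: read d6 6f as little → 0x6fd6
  top 5b → 0xd → adi [RI]
  rd@[10:8]=0x7 ⇒ $7
  imm@[7:0]=0xd6 ⇒ #214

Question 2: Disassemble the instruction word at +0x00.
@+00  little-endian(e0 f9) = 0xf9e0
  top 5b → 0x1f → sub [RR]
  rd: (w>>8)&0x7=0x1 → $1
  rs: (w>>5)&0x7=0x7 → $7

sub $1, $7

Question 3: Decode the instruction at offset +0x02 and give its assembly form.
+0x02: a0 2f ⇒ word 0x2fa0 (little)
  top 5b → 0x5 → cmp [RR]
  rd: (w>>8)&0x7=0x7 → $7
  rs: (w>>5)&0x7=0x5 → $5

cmp $7, $5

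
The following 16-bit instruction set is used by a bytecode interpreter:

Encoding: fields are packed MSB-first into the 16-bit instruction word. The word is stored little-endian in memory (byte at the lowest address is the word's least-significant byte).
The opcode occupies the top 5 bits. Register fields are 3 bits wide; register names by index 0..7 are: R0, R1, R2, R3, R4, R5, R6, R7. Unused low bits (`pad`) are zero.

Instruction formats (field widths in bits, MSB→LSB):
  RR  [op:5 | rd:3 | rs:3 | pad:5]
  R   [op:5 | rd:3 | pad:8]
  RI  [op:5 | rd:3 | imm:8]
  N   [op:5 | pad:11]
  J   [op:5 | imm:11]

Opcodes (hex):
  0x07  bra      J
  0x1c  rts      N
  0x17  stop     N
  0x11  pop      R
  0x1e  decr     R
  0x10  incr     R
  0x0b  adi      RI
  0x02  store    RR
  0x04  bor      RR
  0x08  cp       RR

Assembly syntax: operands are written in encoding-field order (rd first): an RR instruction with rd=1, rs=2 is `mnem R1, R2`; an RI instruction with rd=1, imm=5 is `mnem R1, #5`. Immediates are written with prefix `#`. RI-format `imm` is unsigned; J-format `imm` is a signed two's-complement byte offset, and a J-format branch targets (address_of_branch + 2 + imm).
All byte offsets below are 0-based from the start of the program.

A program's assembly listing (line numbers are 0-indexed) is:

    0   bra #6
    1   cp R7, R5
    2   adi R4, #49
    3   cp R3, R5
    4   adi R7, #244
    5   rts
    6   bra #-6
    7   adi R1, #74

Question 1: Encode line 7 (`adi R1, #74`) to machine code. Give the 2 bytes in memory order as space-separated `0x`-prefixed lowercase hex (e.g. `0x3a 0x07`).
7. adi fields op=0xb:5|rd=1:3|imm=74:8 → word 594ah → 4a 59

0x4a 0x59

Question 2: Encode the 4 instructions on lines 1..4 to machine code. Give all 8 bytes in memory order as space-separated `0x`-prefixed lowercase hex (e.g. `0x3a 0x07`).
0xa0 0x47 0x31 0x5c 0xa0 0x43 0xf4 0x5f

line 1 (cp): pack op=0x8:5|rd=7:3|rs=5:3|pad=0:5 = 0x47a0; little→ a0 47
line 2 (adi): pack op=0xb:5|rd=4:3|imm=49:8 = 0x5c31; little→ 31 5c
line 3 (cp): pack op=0x8:5|rd=3:3|rs=5:3|pad=0:5 = 0x43a0; little→ a0 43
line 4 (adi): pack op=0xb:5|rd=7:3|imm=244:8 = 0x5ff4; little→ f4 5f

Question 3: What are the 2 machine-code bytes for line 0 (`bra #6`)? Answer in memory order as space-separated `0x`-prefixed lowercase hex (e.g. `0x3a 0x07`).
0x06 0x38

0. bra fields op=0x7:5|imm=6:11 → word 3806h → 06 38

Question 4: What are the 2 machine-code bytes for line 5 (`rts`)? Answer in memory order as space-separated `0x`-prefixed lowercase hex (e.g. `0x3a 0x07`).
0x00 0xe0

line 5 (rts): pack op=0x1c:5|pad=0:11 = 0xe000; little→ 00 e0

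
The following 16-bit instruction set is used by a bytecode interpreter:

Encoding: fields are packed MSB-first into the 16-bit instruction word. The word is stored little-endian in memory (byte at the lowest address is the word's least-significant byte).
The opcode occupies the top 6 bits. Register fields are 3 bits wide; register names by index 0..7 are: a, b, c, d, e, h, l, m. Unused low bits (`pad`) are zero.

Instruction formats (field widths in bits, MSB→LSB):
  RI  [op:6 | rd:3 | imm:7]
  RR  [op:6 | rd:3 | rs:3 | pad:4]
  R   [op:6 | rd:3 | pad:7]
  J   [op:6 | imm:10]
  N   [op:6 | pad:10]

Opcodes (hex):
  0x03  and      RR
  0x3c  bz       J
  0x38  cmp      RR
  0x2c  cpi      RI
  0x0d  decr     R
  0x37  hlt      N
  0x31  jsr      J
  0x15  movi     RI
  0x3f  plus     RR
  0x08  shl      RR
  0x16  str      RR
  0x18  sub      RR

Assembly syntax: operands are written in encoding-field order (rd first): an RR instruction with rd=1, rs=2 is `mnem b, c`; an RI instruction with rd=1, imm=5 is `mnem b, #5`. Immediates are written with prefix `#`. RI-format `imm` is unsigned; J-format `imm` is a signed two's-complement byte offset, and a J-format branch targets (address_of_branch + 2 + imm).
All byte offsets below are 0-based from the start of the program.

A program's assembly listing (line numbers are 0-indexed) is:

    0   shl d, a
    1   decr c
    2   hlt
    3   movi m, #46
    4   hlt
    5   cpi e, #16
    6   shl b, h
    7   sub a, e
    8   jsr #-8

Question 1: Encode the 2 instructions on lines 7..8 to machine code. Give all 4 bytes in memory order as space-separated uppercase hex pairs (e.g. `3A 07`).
40 60 F8 C7

7. sub fields op=0x18:6|rd=0:3|rs=4:3|pad=0:4 → word 6040h → 40 60
8. jsr fields op=0x31:6|imm=-8:10 → word c7f8h → f8 c7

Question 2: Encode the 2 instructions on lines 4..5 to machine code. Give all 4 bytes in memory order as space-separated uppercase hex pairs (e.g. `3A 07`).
00 DC 10 B2

L4: hlt op=0x37:6|pad=0:10 ⇒ 0xdc00 ⇒ little 00 dc
L5: cpi op=0x2c:6|rd=4:3|imm=16:7 ⇒ 0xb210 ⇒ little 10 b2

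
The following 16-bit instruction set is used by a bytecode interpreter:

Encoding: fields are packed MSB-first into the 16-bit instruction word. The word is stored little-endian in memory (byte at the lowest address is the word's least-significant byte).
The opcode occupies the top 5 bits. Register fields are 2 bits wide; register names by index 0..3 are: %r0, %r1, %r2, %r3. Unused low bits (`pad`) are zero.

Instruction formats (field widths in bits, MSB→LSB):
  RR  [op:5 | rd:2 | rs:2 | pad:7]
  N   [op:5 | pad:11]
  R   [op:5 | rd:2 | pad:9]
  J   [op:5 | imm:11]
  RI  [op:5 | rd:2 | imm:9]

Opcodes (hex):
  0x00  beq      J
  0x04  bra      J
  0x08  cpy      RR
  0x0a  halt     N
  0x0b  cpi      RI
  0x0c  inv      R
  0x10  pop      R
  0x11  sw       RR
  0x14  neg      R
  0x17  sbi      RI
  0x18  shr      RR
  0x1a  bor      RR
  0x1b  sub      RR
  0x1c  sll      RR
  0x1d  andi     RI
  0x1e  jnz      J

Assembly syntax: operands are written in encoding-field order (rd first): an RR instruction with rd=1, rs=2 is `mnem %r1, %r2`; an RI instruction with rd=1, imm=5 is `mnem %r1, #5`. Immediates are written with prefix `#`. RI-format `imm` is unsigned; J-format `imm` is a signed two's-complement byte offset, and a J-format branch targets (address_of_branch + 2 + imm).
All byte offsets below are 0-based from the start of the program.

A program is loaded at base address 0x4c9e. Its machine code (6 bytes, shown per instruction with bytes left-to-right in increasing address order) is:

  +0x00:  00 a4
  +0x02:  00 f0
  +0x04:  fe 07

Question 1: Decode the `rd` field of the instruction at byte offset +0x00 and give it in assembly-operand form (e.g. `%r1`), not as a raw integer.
off 0x00: read 00 a4 as little → 0xa400
  opcode bits[15:11]=0x14: neg/R
  rd@[10:9]=0x2 ⇒ %r2

%r2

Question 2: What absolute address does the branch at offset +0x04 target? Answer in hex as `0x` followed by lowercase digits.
0x4ca2

+0x04: fe 07 ⇒ word 0x07fe (little)
  opcode bits[15:11]=0x0: beq/J
  imm: (w>>0)&0x7ff=0x7fe (s11→-2) → #-2
  target = base 0x4c9e + off 0x04 + 2 + imm -2 = 0x4ca2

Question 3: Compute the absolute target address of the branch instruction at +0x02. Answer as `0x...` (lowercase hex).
off 0x02: read 00 f0 as little → 0xf000
  top 5b → 0x1e → jnz [J]
  [10:0] imm=0 = #0
  target = base 0x4c9e + off 0x02 + 2 + imm 0 = 0x4ca2

0x4ca2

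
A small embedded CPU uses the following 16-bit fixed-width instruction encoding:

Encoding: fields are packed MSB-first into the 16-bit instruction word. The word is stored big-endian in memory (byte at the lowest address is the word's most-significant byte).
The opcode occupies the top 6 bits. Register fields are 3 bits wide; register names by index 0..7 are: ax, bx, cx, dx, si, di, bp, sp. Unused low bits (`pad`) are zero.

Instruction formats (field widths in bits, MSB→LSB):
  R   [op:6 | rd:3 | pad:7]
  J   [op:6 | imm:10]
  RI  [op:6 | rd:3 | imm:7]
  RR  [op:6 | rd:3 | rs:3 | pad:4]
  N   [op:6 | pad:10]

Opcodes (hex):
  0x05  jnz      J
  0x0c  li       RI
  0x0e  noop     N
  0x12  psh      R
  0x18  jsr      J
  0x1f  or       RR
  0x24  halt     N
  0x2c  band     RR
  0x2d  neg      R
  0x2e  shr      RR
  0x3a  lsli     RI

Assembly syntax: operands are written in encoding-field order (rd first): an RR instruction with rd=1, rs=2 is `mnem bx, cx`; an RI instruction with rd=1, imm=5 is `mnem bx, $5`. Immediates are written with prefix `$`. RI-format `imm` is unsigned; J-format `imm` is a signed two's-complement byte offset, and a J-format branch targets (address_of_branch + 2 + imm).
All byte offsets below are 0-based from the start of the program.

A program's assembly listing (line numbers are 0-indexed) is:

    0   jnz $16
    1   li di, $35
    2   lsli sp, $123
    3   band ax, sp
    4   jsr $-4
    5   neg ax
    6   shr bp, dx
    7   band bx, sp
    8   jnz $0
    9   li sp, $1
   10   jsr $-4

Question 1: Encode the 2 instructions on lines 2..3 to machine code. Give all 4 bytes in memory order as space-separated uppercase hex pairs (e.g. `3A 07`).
EB FB B0 70

2. lsli fields op=0x3a:6|rd=7:3|imm=123:7 → word ebfbh → eb fb
3. band fields op=0x2c:6|rd=0:3|rs=7:3|pad=0:4 → word b070h → b0 70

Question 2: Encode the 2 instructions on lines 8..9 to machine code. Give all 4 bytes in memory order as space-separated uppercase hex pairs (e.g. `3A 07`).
14 00 33 81

line 8 (jnz): pack op=0x5:6|imm=0:10 = 0x1400; big→ 14 00
line 9 (li): pack op=0xc:6|rd=7:3|imm=1:7 = 0x3381; big→ 33 81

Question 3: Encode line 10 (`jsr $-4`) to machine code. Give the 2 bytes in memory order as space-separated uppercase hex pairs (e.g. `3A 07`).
line 10 (jsr): pack op=0x18:6|imm=-4:10 = 0x63fc; big→ 63 fc

63 FC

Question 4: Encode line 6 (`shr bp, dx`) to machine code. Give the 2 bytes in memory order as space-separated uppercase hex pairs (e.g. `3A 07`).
line 6 (shr): pack op=0x2e:6|rd=6:3|rs=3:3|pad=0:4 = 0xbb30; big→ bb 30

BB 30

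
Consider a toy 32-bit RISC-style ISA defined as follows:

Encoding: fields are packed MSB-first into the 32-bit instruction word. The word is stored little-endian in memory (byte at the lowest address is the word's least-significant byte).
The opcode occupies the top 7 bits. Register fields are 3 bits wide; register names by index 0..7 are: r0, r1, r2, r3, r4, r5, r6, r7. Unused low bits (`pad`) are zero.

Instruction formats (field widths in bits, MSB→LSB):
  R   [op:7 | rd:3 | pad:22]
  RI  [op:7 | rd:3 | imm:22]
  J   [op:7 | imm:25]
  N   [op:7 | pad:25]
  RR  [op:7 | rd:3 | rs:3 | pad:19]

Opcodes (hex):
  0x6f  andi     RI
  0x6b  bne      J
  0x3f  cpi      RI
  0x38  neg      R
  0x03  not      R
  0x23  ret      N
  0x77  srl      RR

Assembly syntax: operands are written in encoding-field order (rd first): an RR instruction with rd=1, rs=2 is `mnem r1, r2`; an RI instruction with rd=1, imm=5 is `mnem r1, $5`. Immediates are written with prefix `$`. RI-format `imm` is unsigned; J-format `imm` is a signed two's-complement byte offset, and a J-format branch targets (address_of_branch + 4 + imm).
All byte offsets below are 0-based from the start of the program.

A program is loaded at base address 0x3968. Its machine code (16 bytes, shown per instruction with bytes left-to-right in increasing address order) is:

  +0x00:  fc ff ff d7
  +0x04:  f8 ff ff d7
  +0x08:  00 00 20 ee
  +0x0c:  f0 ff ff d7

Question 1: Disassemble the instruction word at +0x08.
@+08  little-endian(00 00 20 ee) = 0xee200000
  top 7b → 0x77 → srl [RR]
  [24:22] rd=0 = r0
  [21:19] rs=4 = r4

srl r0, r4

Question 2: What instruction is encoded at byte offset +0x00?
@+00  little-endian(fc ff ff d7) = 0xd7fffffc
  top 7b → 0x6b → bne [J]
  [24:0] imm=33554428 (s25→-4) = $-4

bne $-4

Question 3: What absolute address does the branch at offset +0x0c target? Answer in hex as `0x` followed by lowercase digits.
[0c] f0 ff ff d7 → 0xd7fffff0
  op=0xd7fffff0>>25=0x6b ⇒ bne (J)
  imm: (w>>0)&0x1ffffff=0x1fffff0 (s25→-16) → $-16
  target = base 0x3968 + off 0x0c + 4 + imm -16 = 0x3968

0x3968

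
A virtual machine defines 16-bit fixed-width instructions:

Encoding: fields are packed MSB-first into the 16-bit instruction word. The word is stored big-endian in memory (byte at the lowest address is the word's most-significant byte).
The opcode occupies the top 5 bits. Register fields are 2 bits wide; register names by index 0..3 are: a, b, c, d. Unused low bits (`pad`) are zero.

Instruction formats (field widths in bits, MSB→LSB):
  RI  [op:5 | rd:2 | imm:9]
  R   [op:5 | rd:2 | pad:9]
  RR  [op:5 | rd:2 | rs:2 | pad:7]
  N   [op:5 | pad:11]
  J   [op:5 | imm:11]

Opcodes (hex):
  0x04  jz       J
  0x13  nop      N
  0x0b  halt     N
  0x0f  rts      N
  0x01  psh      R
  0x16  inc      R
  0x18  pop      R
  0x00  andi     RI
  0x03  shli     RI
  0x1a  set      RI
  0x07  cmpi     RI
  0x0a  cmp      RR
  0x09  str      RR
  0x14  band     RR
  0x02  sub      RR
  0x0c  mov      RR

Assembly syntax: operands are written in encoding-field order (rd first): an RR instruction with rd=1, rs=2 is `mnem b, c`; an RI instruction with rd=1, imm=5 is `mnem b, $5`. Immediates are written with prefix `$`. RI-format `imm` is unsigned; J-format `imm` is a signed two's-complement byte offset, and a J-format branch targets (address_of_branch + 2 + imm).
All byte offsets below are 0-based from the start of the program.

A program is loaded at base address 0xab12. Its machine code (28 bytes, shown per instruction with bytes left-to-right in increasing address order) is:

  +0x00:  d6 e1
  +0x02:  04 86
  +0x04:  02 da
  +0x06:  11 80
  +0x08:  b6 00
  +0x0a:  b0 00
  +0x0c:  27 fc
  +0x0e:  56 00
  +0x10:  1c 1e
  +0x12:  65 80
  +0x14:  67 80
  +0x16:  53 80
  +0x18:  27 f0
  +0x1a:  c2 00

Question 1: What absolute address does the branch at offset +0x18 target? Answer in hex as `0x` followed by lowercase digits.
0xab1c

@+18  big-endian(27 f0) = 0x27f0
  op=0x27f0>>11=0x4 ⇒ jz (J)
  imm@[10:0]=0x7f0 (s11→-16) ⇒ $-16
  target = base 0xab12 + off 0x18 + 2 + imm -16 = 0xab1c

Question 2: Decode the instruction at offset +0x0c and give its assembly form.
jz $-4

+0x0c: 27 fc ⇒ word 0x27fc (big)
  opcode bits[15:11]=0x4: jz/J
  imm@[10:0]=0x7fc (s11→-4) ⇒ $-4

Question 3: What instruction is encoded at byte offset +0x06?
[06] 11 80 → 0x1180
  op=0x1180>>11=0x2 ⇒ sub (RR)
  rd@[10:9]=0x0 ⇒ a
  rs@[8:7]=0x3 ⇒ d

sub a, d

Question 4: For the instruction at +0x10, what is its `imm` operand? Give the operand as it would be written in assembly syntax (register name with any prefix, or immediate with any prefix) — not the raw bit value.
off 0x10: read 1c 1e as big → 0x1c1e
  opcode bits[15:11]=0x3: shli/RI
  [10:9] rd=2 = c
  [8:0] imm=30 = $30

$30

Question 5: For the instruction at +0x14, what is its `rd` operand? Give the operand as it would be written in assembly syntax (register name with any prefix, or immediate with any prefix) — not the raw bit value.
d

off 0x14: read 67 80 as big → 0x6780
  opcode bits[15:11]=0xc: mov/RR
  rd: (w>>9)&0x3=0x3 → d
  rs: (w>>7)&0x3=0x3 → d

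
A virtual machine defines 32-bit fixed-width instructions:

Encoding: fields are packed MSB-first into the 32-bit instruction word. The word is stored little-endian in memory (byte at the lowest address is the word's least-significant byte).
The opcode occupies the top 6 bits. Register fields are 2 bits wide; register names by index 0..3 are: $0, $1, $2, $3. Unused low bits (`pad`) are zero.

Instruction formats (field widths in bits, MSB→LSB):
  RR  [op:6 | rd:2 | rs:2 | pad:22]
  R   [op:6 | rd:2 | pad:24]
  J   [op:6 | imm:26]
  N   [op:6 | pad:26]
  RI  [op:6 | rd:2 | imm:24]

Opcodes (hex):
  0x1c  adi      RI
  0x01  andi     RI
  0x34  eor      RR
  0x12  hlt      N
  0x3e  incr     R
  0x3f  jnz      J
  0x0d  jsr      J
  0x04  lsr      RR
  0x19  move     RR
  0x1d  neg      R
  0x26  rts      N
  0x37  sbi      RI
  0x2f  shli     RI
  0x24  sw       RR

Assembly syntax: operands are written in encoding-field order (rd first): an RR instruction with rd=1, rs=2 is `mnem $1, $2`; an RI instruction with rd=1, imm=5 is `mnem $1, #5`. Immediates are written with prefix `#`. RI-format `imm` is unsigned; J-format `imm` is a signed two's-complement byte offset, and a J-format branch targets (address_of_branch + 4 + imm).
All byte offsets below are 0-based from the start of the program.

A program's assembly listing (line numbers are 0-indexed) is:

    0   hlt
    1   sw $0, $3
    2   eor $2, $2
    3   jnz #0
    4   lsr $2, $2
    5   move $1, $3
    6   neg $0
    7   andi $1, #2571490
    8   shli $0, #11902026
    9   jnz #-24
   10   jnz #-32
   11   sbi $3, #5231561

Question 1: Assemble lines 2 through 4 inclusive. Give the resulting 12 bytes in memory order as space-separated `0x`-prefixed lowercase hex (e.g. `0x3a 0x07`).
2. eor fields op=0x34:6|rd=2:2|rs=2:2|pad=0:22 → word d2800000h → 00 00 80 d2
3. jnz fields op=0x3f:6|imm=0:26 → word fc000000h → 00 00 00 fc
4. lsr fields op=0x4:6|rd=2:2|rs=2:2|pad=0:22 → word 12800000h → 00 00 80 12

0x00 0x00 0x80 0xd2 0x00 0x00 0x00 0xfc 0x00 0x00 0x80 0x12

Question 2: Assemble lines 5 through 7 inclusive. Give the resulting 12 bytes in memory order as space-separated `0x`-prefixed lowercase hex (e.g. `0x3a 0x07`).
0x00 0x00 0xc0 0x65 0x00 0x00 0x00 0x74 0xe2 0x3c 0x27 0x05

line 5 (move): pack op=0x19:6|rd=1:2|rs=3:2|pad=0:22 = 0x65c00000; little→ 00 00 c0 65
line 6 (neg): pack op=0x1d:6|rd=0:2|pad=0:24 = 0x74000000; little→ 00 00 00 74
line 7 (andi): pack op=0x1:6|rd=1:2|imm=2571490:24 = 0x05273ce2; little→ e2 3c 27 05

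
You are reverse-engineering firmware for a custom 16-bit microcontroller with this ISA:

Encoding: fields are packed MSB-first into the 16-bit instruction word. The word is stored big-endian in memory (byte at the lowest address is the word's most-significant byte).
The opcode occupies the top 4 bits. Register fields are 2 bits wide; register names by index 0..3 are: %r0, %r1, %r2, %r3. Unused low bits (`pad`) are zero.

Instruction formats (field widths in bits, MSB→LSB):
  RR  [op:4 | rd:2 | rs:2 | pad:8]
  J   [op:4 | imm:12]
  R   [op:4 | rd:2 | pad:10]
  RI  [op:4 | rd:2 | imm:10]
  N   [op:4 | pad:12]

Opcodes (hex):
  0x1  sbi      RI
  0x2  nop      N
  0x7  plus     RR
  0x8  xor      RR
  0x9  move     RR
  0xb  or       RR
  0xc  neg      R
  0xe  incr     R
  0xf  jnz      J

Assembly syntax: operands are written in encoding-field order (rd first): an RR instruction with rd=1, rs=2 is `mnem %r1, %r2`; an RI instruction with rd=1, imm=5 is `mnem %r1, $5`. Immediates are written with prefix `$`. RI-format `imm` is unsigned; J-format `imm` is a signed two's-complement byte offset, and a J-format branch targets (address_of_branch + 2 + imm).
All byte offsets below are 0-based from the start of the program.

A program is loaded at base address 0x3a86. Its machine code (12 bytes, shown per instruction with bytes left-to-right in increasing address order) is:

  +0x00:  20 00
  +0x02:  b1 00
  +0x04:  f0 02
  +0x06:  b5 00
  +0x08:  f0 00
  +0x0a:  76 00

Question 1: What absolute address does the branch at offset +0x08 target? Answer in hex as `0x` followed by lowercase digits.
0x3a90

@+08  big-endian(f0 00) = 0xf000
  top 4b → 0xf → jnz [J]
  [11:0] imm=0 = $0
  target = base 0x3a86 + off 0x08 + 2 + imm 0 = 0x3a90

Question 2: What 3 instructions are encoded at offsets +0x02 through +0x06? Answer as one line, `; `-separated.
or %r0, %r1; jnz $2; or %r1, %r1

+0x02: b1 00 ⇒ word 0xb100 (big)
  op=0xb100>>12=0xb ⇒ or (RR)
  [11:10] rd=0 = %r0
  [9:8] rs=1 = %r1
+0x04: f0 02 ⇒ word 0xf002 (big)
  op=0xf002>>12=0xf ⇒ jnz (J)
  [11:0] imm=2 = $2
+0x06: b5 00 ⇒ word 0xb500 (big)
  op=0xb500>>12=0xb ⇒ or (RR)
  [11:10] rd=1 = %r1
  [9:8] rs=1 = %r1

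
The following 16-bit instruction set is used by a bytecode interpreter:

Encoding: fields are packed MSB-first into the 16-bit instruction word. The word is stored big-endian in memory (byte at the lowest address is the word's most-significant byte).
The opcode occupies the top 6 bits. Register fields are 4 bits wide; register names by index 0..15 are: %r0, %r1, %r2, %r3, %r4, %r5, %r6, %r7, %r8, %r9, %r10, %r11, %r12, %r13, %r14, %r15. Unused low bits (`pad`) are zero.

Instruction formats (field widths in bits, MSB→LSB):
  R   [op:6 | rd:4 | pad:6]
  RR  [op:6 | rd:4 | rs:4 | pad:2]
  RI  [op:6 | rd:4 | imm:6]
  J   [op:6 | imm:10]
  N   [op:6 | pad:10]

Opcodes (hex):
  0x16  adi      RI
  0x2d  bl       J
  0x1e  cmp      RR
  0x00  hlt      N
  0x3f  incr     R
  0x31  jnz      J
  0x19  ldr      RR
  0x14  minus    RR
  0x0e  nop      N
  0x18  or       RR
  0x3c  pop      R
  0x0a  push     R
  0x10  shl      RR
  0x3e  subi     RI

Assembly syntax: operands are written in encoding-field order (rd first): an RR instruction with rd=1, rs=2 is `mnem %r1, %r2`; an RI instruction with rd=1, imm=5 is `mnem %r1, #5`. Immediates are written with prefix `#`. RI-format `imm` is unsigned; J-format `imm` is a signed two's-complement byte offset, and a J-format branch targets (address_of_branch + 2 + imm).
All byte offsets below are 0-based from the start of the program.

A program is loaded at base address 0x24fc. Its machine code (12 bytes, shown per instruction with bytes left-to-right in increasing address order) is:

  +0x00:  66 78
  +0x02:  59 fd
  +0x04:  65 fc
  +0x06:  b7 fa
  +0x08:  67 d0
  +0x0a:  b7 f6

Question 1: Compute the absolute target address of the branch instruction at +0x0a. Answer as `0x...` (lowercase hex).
0x24fe

+0x0a: b7 f6 ⇒ word 0xb7f6 (big)
  op=0xb7f6>>10=0x2d ⇒ bl (J)
  [9:0] imm=1014 (s10→-10) = #-10
  target = base 0x24fc + off 0x0a + 2 + imm -10 = 0x24fe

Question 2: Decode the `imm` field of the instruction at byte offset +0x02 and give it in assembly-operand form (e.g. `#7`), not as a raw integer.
off 0x02: read 59 fd as big → 0x59fd
  top 6b → 0x16 → adi [RI]
  rd: (w>>6)&0xf=0x7 → %r7
  imm: (w>>0)&0x3f=0x3d → #61

#61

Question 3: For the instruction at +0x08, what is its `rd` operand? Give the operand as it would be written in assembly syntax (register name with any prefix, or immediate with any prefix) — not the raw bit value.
%r15

off 0x08: read 67 d0 as big → 0x67d0
  opcode bits[15:10]=0x19: ldr/RR
  [9:6] rd=15 = %r15
  [5:2] rs=4 = %r4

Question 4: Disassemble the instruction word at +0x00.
ldr %r9, %r14

[00] 66 78 → 0x6678
  op=0x6678>>10=0x19 ⇒ ldr (RR)
  [9:6] rd=9 = %r9
  [5:2] rs=14 = %r14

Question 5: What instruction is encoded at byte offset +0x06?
bl #-6

off 0x06: read b7 fa as big → 0xb7fa
  op=0xb7fa>>10=0x2d ⇒ bl (J)
  imm: (w>>0)&0x3ff=0x3fa (s10→-6) → #-6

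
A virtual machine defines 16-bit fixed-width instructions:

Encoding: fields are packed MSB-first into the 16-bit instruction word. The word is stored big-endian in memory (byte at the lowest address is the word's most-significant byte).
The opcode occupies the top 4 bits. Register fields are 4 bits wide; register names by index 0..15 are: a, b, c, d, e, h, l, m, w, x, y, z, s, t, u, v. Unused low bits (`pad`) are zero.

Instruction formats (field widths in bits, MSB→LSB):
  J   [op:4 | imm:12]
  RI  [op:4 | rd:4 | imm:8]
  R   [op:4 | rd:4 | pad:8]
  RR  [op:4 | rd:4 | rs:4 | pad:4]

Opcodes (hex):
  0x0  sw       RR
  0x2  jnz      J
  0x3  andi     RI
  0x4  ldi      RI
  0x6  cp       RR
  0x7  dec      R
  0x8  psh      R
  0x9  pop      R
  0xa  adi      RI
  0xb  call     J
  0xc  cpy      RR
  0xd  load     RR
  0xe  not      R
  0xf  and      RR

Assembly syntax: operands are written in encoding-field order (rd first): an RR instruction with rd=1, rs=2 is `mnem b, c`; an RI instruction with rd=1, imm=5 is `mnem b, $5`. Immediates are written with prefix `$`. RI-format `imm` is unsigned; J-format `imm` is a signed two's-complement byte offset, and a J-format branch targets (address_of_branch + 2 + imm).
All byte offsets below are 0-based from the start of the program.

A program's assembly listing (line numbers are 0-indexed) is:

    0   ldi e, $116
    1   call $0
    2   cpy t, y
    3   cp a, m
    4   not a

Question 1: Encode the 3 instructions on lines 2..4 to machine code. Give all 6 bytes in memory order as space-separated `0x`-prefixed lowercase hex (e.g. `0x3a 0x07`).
0xcd 0xa0 0x60 0x70 0xe0 0x00

2. cpy fields op=0xc:4|rd=13:4|rs=10:4|pad=0:4 → word cda0h → cd a0
3. cp fields op=0x6:4|rd=0:4|rs=7:4|pad=0:4 → word 6070h → 60 70
4. not fields op=0xe:4|rd=0:4|pad=0:8 → word e000h → e0 00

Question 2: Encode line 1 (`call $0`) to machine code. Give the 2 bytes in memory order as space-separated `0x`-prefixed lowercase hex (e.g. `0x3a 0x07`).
1. call fields op=0xb:4|imm=0:12 → word b000h → b0 00

0xb0 0x00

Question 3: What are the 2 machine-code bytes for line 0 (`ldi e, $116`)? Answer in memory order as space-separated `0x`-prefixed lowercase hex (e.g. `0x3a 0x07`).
line 0 (ldi): pack op=0x4:4|rd=4:4|imm=116:8 = 0x4474; big→ 44 74

0x44 0x74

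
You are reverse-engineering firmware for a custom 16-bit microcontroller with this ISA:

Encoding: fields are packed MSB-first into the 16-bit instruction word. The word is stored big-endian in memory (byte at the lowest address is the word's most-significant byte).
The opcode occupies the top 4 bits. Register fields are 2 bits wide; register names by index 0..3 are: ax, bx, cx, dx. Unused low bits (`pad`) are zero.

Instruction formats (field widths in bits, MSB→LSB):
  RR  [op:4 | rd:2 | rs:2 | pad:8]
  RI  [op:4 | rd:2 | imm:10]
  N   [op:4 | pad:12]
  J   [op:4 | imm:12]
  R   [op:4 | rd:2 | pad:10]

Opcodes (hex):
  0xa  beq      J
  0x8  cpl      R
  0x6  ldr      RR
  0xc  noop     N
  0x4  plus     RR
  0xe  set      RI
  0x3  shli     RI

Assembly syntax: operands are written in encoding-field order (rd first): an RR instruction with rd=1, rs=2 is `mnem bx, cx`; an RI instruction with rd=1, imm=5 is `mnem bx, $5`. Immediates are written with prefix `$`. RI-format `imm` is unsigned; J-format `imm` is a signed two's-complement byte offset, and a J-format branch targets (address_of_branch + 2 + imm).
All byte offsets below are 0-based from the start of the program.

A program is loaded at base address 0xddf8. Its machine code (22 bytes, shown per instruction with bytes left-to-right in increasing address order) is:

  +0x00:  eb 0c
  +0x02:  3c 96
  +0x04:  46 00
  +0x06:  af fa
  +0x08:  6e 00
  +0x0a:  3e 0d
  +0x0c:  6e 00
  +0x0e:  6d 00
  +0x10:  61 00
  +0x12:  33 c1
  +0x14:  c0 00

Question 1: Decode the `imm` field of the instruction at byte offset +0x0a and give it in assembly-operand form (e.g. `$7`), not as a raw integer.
$525

off 0x0a: read 3e 0d as big → 0x3e0d
  opcode bits[15:12]=0x3: shli/RI
  rd@[11:10]=0x3 ⇒ dx
  imm@[9:0]=0x20d ⇒ $525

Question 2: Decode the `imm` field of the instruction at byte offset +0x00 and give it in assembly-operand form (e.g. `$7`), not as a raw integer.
@+00  big-endian(eb 0c) = 0xeb0c
  opcode bits[15:12]=0xe: set/RI
  [11:10] rd=2 = cx
  [9:0] imm=780 = $780

$780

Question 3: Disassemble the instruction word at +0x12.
@+12  big-endian(33 c1) = 0x33c1
  top 4b → 0x3 → shli [RI]
  rd@[11:10]=0x0 ⇒ ax
  imm@[9:0]=0x3c1 ⇒ $961

shli ax, $961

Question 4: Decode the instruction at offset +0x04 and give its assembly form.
+0x04: 46 00 ⇒ word 0x4600 (big)
  opcode bits[15:12]=0x4: plus/RR
  rd: (w>>10)&0x3=0x1 → bx
  rs: (w>>8)&0x3=0x2 → cx

plus bx, cx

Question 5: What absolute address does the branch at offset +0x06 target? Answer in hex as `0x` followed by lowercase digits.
+0x06: af fa ⇒ word 0xaffa (big)
  top 4b → 0xa → beq [J]
  [11:0] imm=4090 (s12→-6) = $-6
  target = base 0xddf8 + off 0x06 + 2 + imm -6 = 0xddfa

0xddfa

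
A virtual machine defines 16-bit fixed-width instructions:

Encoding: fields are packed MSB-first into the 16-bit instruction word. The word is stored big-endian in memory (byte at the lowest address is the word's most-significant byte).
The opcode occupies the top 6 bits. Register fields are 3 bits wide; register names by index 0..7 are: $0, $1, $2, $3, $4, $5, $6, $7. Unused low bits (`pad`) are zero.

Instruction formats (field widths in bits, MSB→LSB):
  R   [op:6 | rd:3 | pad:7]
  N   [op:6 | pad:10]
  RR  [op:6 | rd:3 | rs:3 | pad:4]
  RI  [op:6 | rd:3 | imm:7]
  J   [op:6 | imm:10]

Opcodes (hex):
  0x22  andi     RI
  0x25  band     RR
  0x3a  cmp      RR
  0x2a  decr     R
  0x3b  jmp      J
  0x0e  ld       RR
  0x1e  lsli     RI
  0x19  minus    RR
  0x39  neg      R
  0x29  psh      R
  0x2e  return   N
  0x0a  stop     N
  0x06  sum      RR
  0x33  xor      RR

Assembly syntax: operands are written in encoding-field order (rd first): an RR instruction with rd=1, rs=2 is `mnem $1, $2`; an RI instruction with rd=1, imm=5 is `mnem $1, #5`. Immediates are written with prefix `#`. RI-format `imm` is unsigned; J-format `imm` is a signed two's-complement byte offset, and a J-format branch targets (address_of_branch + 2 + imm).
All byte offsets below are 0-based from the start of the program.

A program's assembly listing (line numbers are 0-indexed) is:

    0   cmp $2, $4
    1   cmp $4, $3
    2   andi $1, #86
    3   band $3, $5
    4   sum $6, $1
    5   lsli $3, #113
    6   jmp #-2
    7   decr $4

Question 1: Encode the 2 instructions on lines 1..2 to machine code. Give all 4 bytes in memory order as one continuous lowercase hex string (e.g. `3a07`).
L1: cmp op=0x3a:6|rd=4:3|rs=3:3|pad=0:4 ⇒ 0xea30 ⇒ big ea 30
L2: andi op=0x22:6|rd=1:3|imm=86:7 ⇒ 0x88d6 ⇒ big 88 d6

ea3088d6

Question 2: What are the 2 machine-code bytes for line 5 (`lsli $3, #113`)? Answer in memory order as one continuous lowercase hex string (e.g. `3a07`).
line 5 (lsli): pack op=0x1e:6|rd=3:3|imm=113:7 = 0x79f1; big→ 79 f1

79f1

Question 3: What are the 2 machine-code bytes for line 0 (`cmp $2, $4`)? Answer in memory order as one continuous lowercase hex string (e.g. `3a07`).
L0: cmp op=0x3a:6|rd=2:3|rs=4:3|pad=0:4 ⇒ 0xe940 ⇒ big e9 40

e940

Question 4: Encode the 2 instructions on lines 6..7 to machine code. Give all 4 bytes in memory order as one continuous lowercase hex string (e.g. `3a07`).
line 6 (jmp): pack op=0x3b:6|imm=-2:10 = 0xeffe; big→ ef fe
line 7 (decr): pack op=0x2a:6|rd=4:3|pad=0:7 = 0xaa00; big→ aa 00

effeaa00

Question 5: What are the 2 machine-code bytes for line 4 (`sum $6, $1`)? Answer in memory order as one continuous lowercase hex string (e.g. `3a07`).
1b10

L4: sum op=0x6:6|rd=6:3|rs=1:3|pad=0:4 ⇒ 0x1b10 ⇒ big 1b 10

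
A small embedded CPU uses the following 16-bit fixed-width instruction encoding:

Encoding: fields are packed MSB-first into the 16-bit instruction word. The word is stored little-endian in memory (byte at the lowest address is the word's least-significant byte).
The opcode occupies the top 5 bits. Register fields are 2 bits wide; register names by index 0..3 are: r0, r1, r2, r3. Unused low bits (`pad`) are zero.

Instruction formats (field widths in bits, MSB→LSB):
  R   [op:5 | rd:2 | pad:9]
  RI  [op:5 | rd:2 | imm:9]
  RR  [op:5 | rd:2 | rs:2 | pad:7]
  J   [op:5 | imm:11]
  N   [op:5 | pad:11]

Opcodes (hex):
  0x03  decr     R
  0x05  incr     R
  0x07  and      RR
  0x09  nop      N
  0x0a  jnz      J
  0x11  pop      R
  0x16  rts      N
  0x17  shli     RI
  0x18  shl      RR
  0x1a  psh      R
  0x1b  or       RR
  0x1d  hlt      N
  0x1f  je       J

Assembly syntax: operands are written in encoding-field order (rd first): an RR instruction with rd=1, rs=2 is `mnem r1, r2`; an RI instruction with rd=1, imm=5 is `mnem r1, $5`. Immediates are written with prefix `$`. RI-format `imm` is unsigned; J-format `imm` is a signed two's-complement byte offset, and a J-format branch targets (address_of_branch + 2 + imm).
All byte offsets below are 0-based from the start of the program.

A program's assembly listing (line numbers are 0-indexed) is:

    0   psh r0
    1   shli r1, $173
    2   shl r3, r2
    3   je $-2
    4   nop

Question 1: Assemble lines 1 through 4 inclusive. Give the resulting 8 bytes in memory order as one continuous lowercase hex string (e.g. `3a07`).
line 1 (shli): pack op=0x17:5|rd=1:2|imm=173:9 = 0xbaad; little→ ad ba
line 2 (shl): pack op=0x18:5|rd=3:2|rs=2:2|pad=0:7 = 0xc700; little→ 00 c7
line 3 (je): pack op=0x1f:5|imm=-2:11 = 0xfffe; little→ fe ff
line 4 (nop): pack op=0x9:5|pad=0:11 = 0x4800; little→ 00 48

adba00c7feff0048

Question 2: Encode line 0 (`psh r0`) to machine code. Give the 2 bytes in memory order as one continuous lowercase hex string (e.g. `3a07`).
00d0

line 0 (psh): pack op=0x1a:5|rd=0:2|pad=0:9 = 0xd000; little→ 00 d0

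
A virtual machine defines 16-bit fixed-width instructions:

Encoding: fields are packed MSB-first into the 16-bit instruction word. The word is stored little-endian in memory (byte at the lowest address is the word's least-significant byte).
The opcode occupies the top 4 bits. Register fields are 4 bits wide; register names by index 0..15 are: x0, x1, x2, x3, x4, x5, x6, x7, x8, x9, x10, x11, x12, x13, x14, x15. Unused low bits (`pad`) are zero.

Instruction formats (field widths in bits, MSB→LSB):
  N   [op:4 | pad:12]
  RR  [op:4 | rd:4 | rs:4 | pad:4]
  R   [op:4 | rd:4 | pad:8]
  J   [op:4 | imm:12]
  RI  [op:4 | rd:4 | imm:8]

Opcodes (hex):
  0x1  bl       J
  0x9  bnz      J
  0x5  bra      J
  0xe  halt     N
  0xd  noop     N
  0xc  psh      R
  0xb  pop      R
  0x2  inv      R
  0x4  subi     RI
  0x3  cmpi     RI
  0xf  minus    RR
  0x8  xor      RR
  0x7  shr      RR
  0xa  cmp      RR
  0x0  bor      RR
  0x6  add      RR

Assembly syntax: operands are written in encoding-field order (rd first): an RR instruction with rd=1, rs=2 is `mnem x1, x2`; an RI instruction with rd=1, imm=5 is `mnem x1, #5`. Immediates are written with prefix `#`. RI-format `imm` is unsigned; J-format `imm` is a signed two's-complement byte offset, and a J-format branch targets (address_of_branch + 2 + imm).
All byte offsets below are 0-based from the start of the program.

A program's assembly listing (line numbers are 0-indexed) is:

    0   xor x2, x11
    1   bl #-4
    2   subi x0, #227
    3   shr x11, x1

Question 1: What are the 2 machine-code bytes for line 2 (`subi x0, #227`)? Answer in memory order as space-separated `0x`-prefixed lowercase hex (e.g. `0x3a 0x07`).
0xe3 0x40

L2: subi op=0x4:4|rd=0:4|imm=227:8 ⇒ 0x40e3 ⇒ little e3 40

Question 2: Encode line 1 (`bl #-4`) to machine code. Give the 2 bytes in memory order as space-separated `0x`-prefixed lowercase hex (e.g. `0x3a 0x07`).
line 1 (bl): pack op=0x1:4|imm=-4:12 = 0x1ffc; little→ fc 1f

0xfc 0x1f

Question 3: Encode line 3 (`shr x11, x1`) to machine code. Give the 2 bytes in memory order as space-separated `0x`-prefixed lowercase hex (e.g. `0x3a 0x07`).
3. shr fields op=0x7:4|rd=11:4|rs=1:4|pad=0:4 → word 7b10h → 10 7b

0x10 0x7b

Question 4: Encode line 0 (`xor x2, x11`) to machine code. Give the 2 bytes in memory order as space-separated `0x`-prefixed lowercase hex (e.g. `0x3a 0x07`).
line 0 (xor): pack op=0x8:4|rd=2:4|rs=11:4|pad=0:4 = 0x82b0; little→ b0 82

0xb0 0x82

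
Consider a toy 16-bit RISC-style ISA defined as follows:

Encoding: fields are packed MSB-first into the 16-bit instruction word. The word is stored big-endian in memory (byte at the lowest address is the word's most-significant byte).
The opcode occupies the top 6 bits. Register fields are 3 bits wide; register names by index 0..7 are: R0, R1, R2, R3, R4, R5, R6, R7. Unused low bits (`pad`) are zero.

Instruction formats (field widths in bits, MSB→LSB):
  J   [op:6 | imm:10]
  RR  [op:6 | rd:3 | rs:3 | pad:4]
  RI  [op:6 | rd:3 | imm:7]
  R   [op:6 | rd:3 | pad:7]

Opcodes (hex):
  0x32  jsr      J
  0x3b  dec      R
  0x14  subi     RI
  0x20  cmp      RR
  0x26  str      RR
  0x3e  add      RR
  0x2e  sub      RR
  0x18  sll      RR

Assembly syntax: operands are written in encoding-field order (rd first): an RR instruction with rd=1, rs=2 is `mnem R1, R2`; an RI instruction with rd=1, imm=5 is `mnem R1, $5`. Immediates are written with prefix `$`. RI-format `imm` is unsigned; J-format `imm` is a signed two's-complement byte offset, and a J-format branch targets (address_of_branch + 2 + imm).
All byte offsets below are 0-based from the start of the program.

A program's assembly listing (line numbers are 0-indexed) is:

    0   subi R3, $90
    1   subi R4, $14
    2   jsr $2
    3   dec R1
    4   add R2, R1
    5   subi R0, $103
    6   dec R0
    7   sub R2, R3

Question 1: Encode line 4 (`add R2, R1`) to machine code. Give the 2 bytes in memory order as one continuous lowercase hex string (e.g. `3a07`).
L4: add op=0x3e:6|rd=2:3|rs=1:3|pad=0:4 ⇒ 0xf910 ⇒ big f9 10

f910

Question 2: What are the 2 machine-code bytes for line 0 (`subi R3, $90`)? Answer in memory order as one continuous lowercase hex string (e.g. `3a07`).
51da

line 0 (subi): pack op=0x14:6|rd=3:3|imm=90:7 = 0x51da; big→ 51 da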